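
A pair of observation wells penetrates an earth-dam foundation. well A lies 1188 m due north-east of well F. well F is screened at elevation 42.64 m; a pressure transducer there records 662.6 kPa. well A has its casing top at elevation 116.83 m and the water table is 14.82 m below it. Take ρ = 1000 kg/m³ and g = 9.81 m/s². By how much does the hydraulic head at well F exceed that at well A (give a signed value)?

Pressure head at well F: ψ = P/(ρg) = 662.6×1000 / (1000 × 9.81) = 67.54 m.
Total head at well F: h = z + ψ = 42.64 + 67.54 = 110.18 m.
Total head at well A: h = 116.83 − 14.82 = 102.01 m.
Head difference: h(well F) − h(well A) = 110.18 − 102.01 = 8.17 m.

Δh ≈ 8.17 m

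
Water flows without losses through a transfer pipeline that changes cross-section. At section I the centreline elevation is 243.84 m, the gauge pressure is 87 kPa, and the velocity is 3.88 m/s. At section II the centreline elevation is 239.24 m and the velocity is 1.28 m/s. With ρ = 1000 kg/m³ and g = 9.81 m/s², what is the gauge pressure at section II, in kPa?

Pressure head at I: ψ₁ = P₁/(ρg) = 87×1000 / (1000 × 9.81) = 8.87 m.
Velocity heads: v₁²/2g = 3.88²/19.62 = 0.767 m; v₂²/2g = 1.28²/19.62 = 0.084 m.
Total head H = z₁ + ψ₁ + v₁²/2g = 243.84 + 8.87 + 0.767 = 253.48 m.
ψ₂ = H − z₂ − v₂²/2g = 253.48 − 239.24 − 0.084 = 14.16 m.
P₂ = ρgψ₂ = 1000 × 9.81 × 14.16 ≈ 139 kPa.

P₂ ≈ 139 kPa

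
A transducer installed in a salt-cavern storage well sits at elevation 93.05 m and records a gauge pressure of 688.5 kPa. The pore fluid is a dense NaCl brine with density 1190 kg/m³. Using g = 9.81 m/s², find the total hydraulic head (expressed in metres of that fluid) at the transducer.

ψ = P/(ρg) = 688.5×1000 / (1190 × 9.81) = 58.98 m.
h = z + ψ = 93.05 + 58.98 = 152.03 m.

h ≈ 152.03 m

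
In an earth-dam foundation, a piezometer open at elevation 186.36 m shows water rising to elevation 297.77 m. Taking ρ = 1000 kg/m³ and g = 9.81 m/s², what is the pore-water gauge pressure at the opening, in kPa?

P ≈ 1090 kPa

Pressure head ψ = h − z = 297.77 − 186.36 = 111.41 m.
P = ρgψ = 1000 × 9.81 × 111.41 = 1092932 Pa ≈ 1090 kPa.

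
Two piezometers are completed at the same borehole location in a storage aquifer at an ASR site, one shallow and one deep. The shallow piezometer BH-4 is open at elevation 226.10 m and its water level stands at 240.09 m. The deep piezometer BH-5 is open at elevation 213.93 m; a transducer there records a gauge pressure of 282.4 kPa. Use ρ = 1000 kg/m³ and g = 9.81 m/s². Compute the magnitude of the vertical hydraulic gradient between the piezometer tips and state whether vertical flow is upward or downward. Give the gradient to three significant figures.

|i_v| ≈ 0.216; vertical flow is upward

Total head at BH-4: h = 240.09 m (water level in the standpipe).
Pressure head at BH-5: ψ = P/(ρg) = 282.4×1000 / (1000 × 9.81) = 28.79 m.
Total head at BH-5: h = z + ψ = 213.93 + 28.79 = 242.72 m.
Δh = h(BH-4) − h(BH-5) = 240.09 − 242.72 = -2.63 m.
Vertical separation Δz = 226.10 − 213.93 = 12.17 m.
|i_v| = |Δh| / Δz = 2.63 / 12.17 = 0.216.
Head is higher in the deep piezometer, so vertical flow is upward (discharge condition).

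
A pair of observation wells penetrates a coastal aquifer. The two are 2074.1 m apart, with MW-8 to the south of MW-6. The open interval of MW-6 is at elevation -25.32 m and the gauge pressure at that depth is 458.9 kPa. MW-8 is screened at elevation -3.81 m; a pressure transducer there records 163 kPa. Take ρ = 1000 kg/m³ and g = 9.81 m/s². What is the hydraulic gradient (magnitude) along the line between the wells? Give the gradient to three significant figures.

Pressure head at MW-6: ψ = P/(ρg) = 458.9×1000 / (1000 × 9.81) = 46.78 m.
Total head at MW-6: h = z + ψ = -25.32 + 46.78 = 21.46 m.
Pressure head at MW-8: ψ = P/(ρg) = 163×1000 / (1000 × 9.81) = 16.62 m.
Total head at MW-8: h = z + ψ = -3.81 + 16.62 = 12.81 m.
Head difference: h(MW-6) − h(MW-8) = 21.46 − 12.81 = 8.65 m.
Hydraulic gradient: i = |Δh| / L = 8.65 / 2074.1 = 0.00417.

i ≈ 0.00417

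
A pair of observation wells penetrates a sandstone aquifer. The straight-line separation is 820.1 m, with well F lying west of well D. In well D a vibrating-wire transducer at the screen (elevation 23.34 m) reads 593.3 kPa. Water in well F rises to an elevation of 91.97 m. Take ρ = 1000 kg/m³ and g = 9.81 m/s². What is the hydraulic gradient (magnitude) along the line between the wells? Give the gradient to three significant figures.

i ≈ 0.00994

Pressure head at well D: ψ = P/(ρg) = 593.3×1000 / (1000 × 9.81) = 60.48 m.
Total head at well D: h = z + ψ = 23.34 + 60.48 = 83.82 m.
Total head at well F: h = 91.97 m (water level in the piezometer is the total head).
Head difference: h(well D) − h(well F) = 83.82 − 91.97 = -8.15 m.
Hydraulic gradient: i = |Δh| / L = 8.15 / 820.1 = 0.00994.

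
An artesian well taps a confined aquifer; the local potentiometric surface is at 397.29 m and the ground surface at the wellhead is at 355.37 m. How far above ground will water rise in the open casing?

Water rises to the potentiometric surface, so the rise above ground = 397.29 − 355.37 = 41.92 m.

≈ 41.92 m above ground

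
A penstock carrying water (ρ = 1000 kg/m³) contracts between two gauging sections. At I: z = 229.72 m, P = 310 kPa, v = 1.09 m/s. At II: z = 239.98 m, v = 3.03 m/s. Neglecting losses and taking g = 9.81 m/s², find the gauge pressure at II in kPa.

Pressure head at I: ψ₁ = P₁/(ρg) = 310×1000 / (1000 × 9.81) = 31.60 m.
Velocity heads: v₁²/2g = 1.09²/19.62 = 0.061 m; v₂²/2g = 3.03²/19.62 = 0.468 m.
Total head H = z₁ + ψ₁ + v₁²/2g = 229.72 + 31.60 + 0.061 = 261.38 m.
ψ₂ = H − z₂ − v₂²/2g = 261.38 − 239.98 − 0.468 = 20.93 m.
P₂ = ρgψ₂ = 1000 × 9.81 × 20.93 ≈ 205 kPa.

P₂ ≈ 205 kPa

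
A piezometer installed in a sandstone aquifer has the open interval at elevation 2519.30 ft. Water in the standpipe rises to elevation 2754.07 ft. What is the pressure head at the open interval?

Total head h = 2754.07 ft (the water-surface elevation in the piezometer).
Pressure head ψ = h − z = 2754.07 − 2519.30 = 234.77 ft.

ψ ≈ 234.77 ft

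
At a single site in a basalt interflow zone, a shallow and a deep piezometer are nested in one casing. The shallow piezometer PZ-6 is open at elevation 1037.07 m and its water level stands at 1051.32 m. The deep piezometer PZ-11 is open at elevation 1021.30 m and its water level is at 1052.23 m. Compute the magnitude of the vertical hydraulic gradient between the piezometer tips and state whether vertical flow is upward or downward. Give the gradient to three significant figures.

Total head at PZ-6: h = 1051.32 m (water level in the standpipe).
Total head at PZ-11: h = 1052.23 m.
Δh = h(PZ-6) − h(PZ-11) = 1051.32 − 1052.23 = -0.91 m.
Vertical separation Δz = 1037.07 − 1021.30 = 15.77 m.
|i_v| = |Δh| / Δz = 0.91 / 15.77 = 0.0577.
Head is higher in the deep piezometer, so vertical flow is upward (discharge condition).

|i_v| ≈ 0.0577; vertical flow is upward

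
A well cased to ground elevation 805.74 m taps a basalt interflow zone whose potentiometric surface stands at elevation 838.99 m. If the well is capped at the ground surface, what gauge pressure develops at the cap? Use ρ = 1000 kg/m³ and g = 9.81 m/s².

Head above the cap: Δh = 838.99 − 805.74 = 33.25 m.
P = ρgΔh = 1000 × 9.81 × 33.25 = 326182 Pa ≈ 326 kPa.

P ≈ 326 kPa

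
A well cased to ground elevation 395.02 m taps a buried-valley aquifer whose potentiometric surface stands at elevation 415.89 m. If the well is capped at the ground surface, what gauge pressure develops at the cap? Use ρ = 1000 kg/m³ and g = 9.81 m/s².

Head above the cap: Δh = 415.89 − 395.02 = 20.87 m.
P = ρgΔh = 1000 × 9.81 × 20.87 = 204735 Pa ≈ 205 kPa.

P ≈ 205 kPa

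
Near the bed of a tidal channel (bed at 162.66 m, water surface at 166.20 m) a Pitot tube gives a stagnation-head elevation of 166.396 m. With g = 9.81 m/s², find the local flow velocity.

Near the bed, under hydrostatic conditions, the piezometric head (z + ψ) equals the free-surface elevation, 166.20 m.
Velocity head = total − piezometric = 166.396 − 166.20 = 0.196 m.
v = √(2g·h_v) = √(2 × 9.81 × 0.196) = 1.96 m/s.

v ≈ 1.96 m/s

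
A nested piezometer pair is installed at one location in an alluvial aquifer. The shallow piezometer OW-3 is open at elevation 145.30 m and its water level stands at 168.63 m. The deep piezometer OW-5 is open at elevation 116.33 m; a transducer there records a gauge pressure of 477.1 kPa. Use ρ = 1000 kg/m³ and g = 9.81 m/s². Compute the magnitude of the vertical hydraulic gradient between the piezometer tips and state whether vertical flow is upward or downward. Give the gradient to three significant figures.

Total head at OW-3: h = 168.63 m (water level in the standpipe).
Pressure head at OW-5: ψ = P/(ρg) = 477.1×1000 / (1000 × 9.81) = 48.63 m.
Total head at OW-5: h = z + ψ = 116.33 + 48.63 = 164.96 m.
Δh = h(OW-3) − h(OW-5) = 168.63 − 164.96 = 3.67 m.
Vertical separation Δz = 145.30 − 116.33 = 28.97 m.
|i_v| = |Δh| / Δz = 3.67 / 28.97 = 0.127.
Head is higher in the shallow piezometer, so vertical flow is downward (recharge condition).

|i_v| ≈ 0.127; vertical flow is downward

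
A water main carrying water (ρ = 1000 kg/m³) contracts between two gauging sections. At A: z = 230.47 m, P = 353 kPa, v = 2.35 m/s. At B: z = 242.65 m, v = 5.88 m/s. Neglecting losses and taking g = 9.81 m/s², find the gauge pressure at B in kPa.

P₂ ≈ 219 kPa

Pressure head at A: ψ₁ = P₁/(ρg) = 353×1000 / (1000 × 9.81) = 35.98 m.
Velocity heads: v₁²/2g = 2.35²/19.62 = 0.281 m; v₂²/2g = 5.88²/19.62 = 1.762 m.
Total head H = z₁ + ψ₁ + v₁²/2g = 230.47 + 35.98 + 0.281 = 266.73 m.
ψ₂ = H − z₂ − v₂²/2g = 266.73 − 242.65 − 1.762 = 22.32 m.
P₂ = ρgψ₂ = 1000 × 9.81 × 22.32 ≈ 219 kPa.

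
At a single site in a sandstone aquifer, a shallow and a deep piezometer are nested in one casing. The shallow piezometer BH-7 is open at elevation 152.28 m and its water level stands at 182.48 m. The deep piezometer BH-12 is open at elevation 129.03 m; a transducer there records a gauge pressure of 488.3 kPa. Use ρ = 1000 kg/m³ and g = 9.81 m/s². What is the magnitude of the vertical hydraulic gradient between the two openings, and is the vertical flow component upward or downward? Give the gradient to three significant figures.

Total head at BH-7: h = 182.48 m (water level in the standpipe).
Pressure head at BH-12: ψ = P/(ρg) = 488.3×1000 / (1000 × 9.81) = 49.78 m.
Total head at BH-12: h = z + ψ = 129.03 + 49.78 = 178.81 m.
Δh = h(BH-7) − h(BH-12) = 182.48 − 178.81 = 3.67 m.
Vertical separation Δz = 152.28 − 129.03 = 23.25 m.
|i_v| = |Δh| / Δz = 3.67 / 23.25 = 0.158.
Head is higher in the shallow piezometer, so vertical flow is downward (recharge condition).

|i_v| ≈ 0.158; vertical flow is downward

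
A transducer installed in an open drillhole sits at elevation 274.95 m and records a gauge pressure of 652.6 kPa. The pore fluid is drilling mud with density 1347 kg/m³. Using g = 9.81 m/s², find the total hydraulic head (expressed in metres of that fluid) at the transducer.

ψ = P/(ρg) = 652.6×1000 / (1347 × 9.81) = 49.39 m.
h = z + ψ = 274.95 + 49.39 = 324.34 m.

h ≈ 324.34 m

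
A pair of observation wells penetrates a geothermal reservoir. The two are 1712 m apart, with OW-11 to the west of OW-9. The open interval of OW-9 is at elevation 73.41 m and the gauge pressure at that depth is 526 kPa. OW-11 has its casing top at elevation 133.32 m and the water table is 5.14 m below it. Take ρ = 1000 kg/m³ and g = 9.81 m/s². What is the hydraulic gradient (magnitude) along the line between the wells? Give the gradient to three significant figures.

i ≈ 0.000672

Pressure head at OW-9: ψ = P/(ρg) = 526×1000 / (1000 × 9.81) = 53.62 m.
Total head at OW-9: h = z + ψ = 73.41 + 53.62 = 127.03 m.
Total head at OW-11: h = 133.32 − 5.14 = 128.18 m.
Head difference: h(OW-9) − h(OW-11) = 127.03 − 128.18 = -1.15 m.
Hydraulic gradient: i = |Δh| / L = 1.15 / 1712 = 0.000672.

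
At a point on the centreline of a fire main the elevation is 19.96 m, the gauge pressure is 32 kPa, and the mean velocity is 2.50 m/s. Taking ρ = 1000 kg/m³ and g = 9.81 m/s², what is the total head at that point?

h ≈ 23.54 m

Pressure head ψ = P/(ρg) = 32×1000 / (1000 × 9.81) = 3.26 m.
Velocity head = v²/(2g) = 2.50² / (2 × 9.81) = 0.319 m.
h = z + ψ + v²/(2g) = 19.96 + 3.26 + 0.319 = 23.54 m.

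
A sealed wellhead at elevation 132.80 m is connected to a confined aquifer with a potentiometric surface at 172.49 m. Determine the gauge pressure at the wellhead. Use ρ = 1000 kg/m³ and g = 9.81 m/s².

Head above the cap: Δh = 172.49 − 132.80 = 39.69 m.
P = ρgΔh = 1000 × 9.81 × 39.69 = 389359 Pa ≈ 389 kPa.

P ≈ 389 kPa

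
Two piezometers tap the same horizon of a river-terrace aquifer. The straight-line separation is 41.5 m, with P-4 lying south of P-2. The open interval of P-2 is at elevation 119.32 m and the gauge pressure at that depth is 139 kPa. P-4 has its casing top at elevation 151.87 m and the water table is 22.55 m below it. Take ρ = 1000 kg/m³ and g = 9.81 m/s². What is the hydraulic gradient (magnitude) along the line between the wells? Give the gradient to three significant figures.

Pressure head at P-2: ψ = P/(ρg) = 139×1000 / (1000 × 9.81) = 14.17 m.
Total head at P-2: h = z + ψ = 119.32 + 14.17 = 133.49 m.
Total head at P-4: h = 151.87 − 22.55 = 129.32 m.
Head difference: h(P-2) − h(P-4) = 133.49 − 129.32 = 4.17 m.
Hydraulic gradient: i = |Δh| / L = 4.17 / 41.5 = 0.100.

i ≈ 0.100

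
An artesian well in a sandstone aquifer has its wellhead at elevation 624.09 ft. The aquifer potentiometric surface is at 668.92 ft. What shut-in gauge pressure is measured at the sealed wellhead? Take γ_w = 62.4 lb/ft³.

Head above the cap: Δh = 668.92 − 624.09 = 44.83 ft.
P = γΔh/144 = 62.4 × 44.83 / 144 = 19.4 psi.

P ≈ 19.4 psi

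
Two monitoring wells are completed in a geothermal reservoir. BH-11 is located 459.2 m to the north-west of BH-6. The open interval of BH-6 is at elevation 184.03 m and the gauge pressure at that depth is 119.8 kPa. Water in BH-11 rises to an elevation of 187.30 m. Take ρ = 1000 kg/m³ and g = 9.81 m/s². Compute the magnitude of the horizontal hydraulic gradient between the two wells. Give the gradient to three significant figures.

Pressure head at BH-6: ψ = P/(ρg) = 119.8×1000 / (1000 × 9.81) = 12.21 m.
Total head at BH-6: h = z + ψ = 184.03 + 12.21 = 196.24 m.
Total head at BH-11: h = 187.30 m (water level in the piezometer is the total head).
Head difference: h(BH-6) − h(BH-11) = 196.24 − 187.30 = 8.94 m.
Hydraulic gradient: i = |Δh| / L = 8.94 / 459.2 = 0.0195.

i ≈ 0.0195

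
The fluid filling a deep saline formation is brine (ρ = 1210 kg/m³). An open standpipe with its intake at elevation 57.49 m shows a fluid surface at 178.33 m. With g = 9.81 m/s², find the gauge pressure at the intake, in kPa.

Pressure head ψ = h − z = 178.33 − 57.49 = 120.84 m.
P = ρgψ = 1210 × 9.81 × 120.84 = 1434383 Pa ≈ 1430 kPa.

P ≈ 1430 kPa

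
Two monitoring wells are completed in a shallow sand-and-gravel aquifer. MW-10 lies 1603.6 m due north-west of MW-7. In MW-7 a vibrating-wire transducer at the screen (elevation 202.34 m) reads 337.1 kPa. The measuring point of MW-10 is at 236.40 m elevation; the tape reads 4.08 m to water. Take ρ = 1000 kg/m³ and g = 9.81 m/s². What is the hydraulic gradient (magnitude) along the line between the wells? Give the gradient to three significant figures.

Pressure head at MW-7: ψ = P/(ρg) = 337.1×1000 / (1000 × 9.81) = 34.36 m.
Total head at MW-7: h = z + ψ = 202.34 + 34.36 = 236.70 m.
Total head at MW-10: h = 236.40 − 4.08 = 232.32 m.
Head difference: h(MW-7) − h(MW-10) = 236.70 − 232.32 = 4.38 m.
Hydraulic gradient: i = |Δh| / L = 4.38 / 1603.6 = 0.00273.

i ≈ 0.00273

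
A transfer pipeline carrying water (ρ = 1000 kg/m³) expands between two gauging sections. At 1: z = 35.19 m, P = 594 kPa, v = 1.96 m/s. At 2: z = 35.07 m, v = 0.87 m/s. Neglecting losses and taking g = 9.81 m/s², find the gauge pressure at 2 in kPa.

P₂ ≈ 597 kPa

Pressure head at 1: ψ₁ = P₁/(ρg) = 594×1000 / (1000 × 9.81) = 60.55 m.
Velocity heads: v₁²/2g = 1.96²/19.62 = 0.196 m; v₂²/2g = 0.87²/19.62 = 0.039 m.
Total head H = z₁ + ψ₁ + v₁²/2g = 35.19 + 60.55 + 0.196 = 95.94 m.
ψ₂ = H − z₂ − v₂²/2g = 95.94 − 35.07 − 0.039 = 60.83 m.
P₂ = ρgψ₂ = 1000 × 9.81 × 60.83 ≈ 597 kPa.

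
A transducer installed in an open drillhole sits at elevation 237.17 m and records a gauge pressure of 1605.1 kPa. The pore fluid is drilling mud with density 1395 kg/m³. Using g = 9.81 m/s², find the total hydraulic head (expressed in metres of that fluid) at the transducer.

ψ = P/(ρg) = 1605.1×1000 / (1395 × 9.81) = 117.29 m.
h = z + ψ = 237.17 + 117.29 = 354.46 m.

h ≈ 354.46 m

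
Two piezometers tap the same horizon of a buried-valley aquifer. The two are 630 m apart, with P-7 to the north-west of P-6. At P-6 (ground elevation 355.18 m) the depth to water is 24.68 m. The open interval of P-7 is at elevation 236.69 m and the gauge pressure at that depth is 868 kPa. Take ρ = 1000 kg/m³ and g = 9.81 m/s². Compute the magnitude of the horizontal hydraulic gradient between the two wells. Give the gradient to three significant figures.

i ≈ 0.00846

Total head at P-6: h = 355.18 − 24.68 = 330.50 m.
Pressure head at P-7: ψ = P/(ρg) = 868×1000 / (1000 × 9.81) = 88.48 m.
Total head at P-7: h = z + ψ = 236.69 + 88.48 = 325.17 m.
Head difference: h(P-6) − h(P-7) = 330.50 − 325.17 = 5.33 m.
Hydraulic gradient: i = |Δh| / L = 5.33 / 630 = 0.00846.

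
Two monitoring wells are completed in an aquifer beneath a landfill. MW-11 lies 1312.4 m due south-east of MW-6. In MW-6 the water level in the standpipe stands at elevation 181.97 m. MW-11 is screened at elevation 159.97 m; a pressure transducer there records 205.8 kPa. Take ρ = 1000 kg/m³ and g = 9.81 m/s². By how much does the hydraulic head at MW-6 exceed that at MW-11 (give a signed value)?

Δh ≈ 1.02 m

Total head at MW-6: h = 181.97 m (water level in the piezometer is the total head).
Pressure head at MW-11: ψ = P/(ρg) = 205.8×1000 / (1000 × 9.81) = 20.98 m.
Total head at MW-11: h = z + ψ = 159.97 + 20.98 = 180.95 m.
Head difference: h(MW-6) − h(MW-11) = 181.97 − 180.95 = 1.02 m.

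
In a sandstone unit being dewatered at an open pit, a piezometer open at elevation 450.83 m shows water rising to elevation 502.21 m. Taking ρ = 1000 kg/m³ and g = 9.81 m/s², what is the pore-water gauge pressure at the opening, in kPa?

P ≈ 504 kPa

Pressure head ψ = h − z = 502.21 − 450.83 = 51.38 m.
P = ρgψ = 1000 × 9.81 × 51.38 = 504038 Pa ≈ 504 kPa.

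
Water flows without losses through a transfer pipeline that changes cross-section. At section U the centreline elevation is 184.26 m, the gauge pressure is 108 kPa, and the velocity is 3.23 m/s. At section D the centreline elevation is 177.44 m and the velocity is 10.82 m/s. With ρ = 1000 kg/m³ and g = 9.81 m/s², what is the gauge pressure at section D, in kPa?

Pressure head at U: ψ₁ = P₁/(ρg) = 108×1000 / (1000 × 9.81) = 11.01 m.
Velocity heads: v₁²/2g = 3.23²/19.62 = 0.532 m; v₂²/2g = 10.82²/19.62 = 5.967 m.
Total head H = z₁ + ψ₁ + v₁²/2g = 184.26 + 11.01 + 0.532 = 195.80 m.
ψ₂ = H − z₂ − v₂²/2g = 195.80 − 177.44 − 5.967 = 12.39 m.
P₂ = ρgψ₂ = 1000 × 9.81 × 12.39 ≈ 122 kPa.

P₂ ≈ 122 kPa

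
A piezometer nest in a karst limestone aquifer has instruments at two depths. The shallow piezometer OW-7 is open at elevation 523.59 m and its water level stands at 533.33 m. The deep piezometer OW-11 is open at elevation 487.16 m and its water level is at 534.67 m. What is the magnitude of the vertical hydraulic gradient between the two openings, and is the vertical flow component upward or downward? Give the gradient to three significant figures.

|i_v| ≈ 0.0368; vertical flow is upward

Total head at OW-7: h = 533.33 m (water level in the standpipe).
Total head at OW-11: h = 534.67 m.
Δh = h(OW-7) − h(OW-11) = 533.33 − 534.67 = -1.34 m.
Vertical separation Δz = 523.59 − 487.16 = 36.43 m.
|i_v| = |Δh| / Δz = 1.34 / 36.43 = 0.0368.
Head is higher in the deep piezometer, so vertical flow is upward (discharge condition).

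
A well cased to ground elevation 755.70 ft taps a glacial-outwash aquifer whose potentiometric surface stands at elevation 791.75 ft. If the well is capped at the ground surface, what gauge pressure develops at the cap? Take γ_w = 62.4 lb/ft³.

P ≈ 15.6 psi

Head above the cap: Δh = 791.75 − 755.70 = 36.05 ft.
P = γΔh/144 = 62.4 × 36.05 / 144 = 15.6 psi.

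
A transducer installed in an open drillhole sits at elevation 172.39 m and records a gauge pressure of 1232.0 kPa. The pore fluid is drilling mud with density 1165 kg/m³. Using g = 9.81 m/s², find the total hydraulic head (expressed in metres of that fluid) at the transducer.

h ≈ 280.19 m

ψ = P/(ρg) = 1232.0×1000 / (1165 × 9.81) = 107.80 m.
h = z + ψ = 172.39 + 107.80 = 280.19 m.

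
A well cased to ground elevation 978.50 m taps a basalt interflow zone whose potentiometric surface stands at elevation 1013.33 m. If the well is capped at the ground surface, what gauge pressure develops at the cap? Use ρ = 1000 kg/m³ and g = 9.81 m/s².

Head above the cap: Δh = 1013.33 − 978.50 = 34.83 m.
P = ρgΔh = 1000 × 9.81 × 34.83 = 341682 Pa ≈ 342 kPa.

P ≈ 342 kPa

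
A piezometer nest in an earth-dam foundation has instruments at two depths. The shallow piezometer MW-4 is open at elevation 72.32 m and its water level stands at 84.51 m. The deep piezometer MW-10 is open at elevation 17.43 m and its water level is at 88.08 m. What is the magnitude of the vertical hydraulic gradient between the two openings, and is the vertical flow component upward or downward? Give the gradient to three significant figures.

Total head at MW-4: h = 84.51 m (water level in the standpipe).
Total head at MW-10: h = 88.08 m.
Δh = h(MW-4) − h(MW-10) = 84.51 − 88.08 = -3.57 m.
Vertical separation Δz = 72.32 − 17.43 = 54.89 m.
|i_v| = |Δh| / Δz = 3.57 / 54.89 = 0.0650.
Head is higher in the deep piezometer, so vertical flow is upward (discharge condition).

|i_v| ≈ 0.0650; vertical flow is upward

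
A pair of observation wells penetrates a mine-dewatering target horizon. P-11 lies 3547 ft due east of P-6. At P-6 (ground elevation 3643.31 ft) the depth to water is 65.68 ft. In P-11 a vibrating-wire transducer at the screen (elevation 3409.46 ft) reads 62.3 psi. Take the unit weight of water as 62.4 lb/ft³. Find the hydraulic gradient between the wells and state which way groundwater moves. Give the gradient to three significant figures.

Total head at P-6: h = 3643.31 − 65.68 = 3577.63 ft.
Pressure head at P-11: ψ = 144·P/γ = 144 × 62.3 / 62.4 = 143.77 ft.
Total head at P-11: h = z + ψ = 3409.46 + 143.77 = 3553.23 ft.
Head difference: h(P-6) − h(P-11) = 3577.63 − 3553.23 = 24.40 ft.
Hydraulic gradient: i = |Δh| / L = 24.40 / 3547 = 0.00688.
Flow is from higher to lower head: from P-6 toward P-11, i.e. toward the east.

i ≈ 0.00688; groundwater flows toward the east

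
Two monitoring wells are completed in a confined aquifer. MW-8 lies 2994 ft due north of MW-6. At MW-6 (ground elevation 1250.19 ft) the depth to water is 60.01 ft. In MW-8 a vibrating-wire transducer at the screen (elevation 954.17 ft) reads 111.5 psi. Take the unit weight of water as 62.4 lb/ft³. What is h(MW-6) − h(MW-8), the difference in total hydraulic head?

Total head at MW-6: h = 1250.19 − 60.01 = 1190.18 ft.
Pressure head at MW-8: ψ = 144·P/γ = 144 × 111.5 / 62.4 = 257.31 ft.
Total head at MW-8: h = z + ψ = 954.17 + 257.31 = 1211.48 ft.
Head difference: h(MW-6) − h(MW-8) = 1190.18 − 1211.48 = -21.30 ft.

Δh ≈ -21.30 ft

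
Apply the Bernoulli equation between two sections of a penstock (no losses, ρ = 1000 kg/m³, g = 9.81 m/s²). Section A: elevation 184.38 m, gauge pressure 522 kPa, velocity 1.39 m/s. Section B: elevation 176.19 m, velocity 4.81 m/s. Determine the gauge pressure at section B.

Pressure head at A: ψ₁ = P₁/(ρg) = 522×1000 / (1000 × 9.81) = 53.21 m.
Velocity heads: v₁²/2g = 1.39²/19.62 = 0.098 m; v₂²/2g = 4.81²/19.62 = 1.179 m.
Total head H = z₁ + ψ₁ + v₁²/2g = 184.38 + 53.21 + 0.098 = 237.69 m.
ψ₂ = H − z₂ − v₂²/2g = 237.69 − 176.19 − 1.179 = 60.32 m.
P₂ = ρgψ₂ = 1000 × 9.81 × 60.32 ≈ 592 kPa.

P₂ ≈ 592 kPa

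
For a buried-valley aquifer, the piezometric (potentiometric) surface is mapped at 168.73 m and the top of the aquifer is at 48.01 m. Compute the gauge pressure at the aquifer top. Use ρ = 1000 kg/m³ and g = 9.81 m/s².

Pressure head at the aquifer top: ψ = h − z = 168.73 − 48.01 = 120.72 m.
P = ρgψ = 1000 × 9.81 × 120.72 = 1184263 Pa ≈ 1180 kPa.

P ≈ 1180 kPa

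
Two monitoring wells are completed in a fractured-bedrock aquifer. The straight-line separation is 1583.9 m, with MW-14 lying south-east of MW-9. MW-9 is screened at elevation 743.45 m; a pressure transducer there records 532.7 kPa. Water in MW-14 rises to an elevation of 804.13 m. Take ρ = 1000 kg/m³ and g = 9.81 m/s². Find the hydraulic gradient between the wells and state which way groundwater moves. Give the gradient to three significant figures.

Pressure head at MW-9: ψ = P/(ρg) = 532.7×1000 / (1000 × 9.81) = 54.30 m.
Total head at MW-9: h = z + ψ = 743.45 + 54.30 = 797.75 m.
Total head at MW-14: h = 804.13 m (water level in the piezometer is the total head).
Head difference: h(MW-9) − h(MW-14) = 797.75 − 804.13 = -6.38 m.
Hydraulic gradient: i = |Δh| / L = 6.38 / 1583.9 = 0.00403.
Flow is from higher to lower head: from MW-14 toward MW-9, i.e. toward the north-west.

i ≈ 0.00403; groundwater flows toward the north-west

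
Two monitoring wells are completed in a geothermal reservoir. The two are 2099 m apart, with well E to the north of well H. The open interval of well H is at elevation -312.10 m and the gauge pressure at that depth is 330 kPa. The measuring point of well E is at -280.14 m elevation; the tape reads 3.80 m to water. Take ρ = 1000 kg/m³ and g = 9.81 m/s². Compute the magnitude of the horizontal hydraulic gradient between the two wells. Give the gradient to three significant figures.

i ≈ 0.00261

Pressure head at well H: ψ = P/(ρg) = 330×1000 / (1000 × 9.81) = 33.64 m.
Total head at well H: h = z + ψ = -312.10 + 33.64 = -278.46 m.
Total head at well E: h = -280.14 − 3.80 = -283.94 m.
Head difference: h(well H) − h(well E) = -278.46 − (-283.94) = 5.48 m.
Hydraulic gradient: i = |Δh| / L = 5.48 / 2099 = 0.00261.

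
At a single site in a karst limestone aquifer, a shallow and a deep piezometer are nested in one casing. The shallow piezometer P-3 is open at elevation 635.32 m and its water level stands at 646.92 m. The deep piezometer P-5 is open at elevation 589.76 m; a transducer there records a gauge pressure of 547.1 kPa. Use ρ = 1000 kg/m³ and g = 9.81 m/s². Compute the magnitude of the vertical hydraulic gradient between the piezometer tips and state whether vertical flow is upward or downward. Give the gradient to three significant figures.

Total head at P-3: h = 646.92 m (water level in the standpipe).
Pressure head at P-5: ψ = P/(ρg) = 547.1×1000 / (1000 × 9.81) = 55.77 m.
Total head at P-5: h = z + ψ = 589.76 + 55.77 = 645.53 m.
Δh = h(P-3) − h(P-5) = 646.92 − 645.53 = 1.39 m.
Vertical separation Δz = 635.32 − 589.76 = 45.56 m.
|i_v| = |Δh| / Δz = 1.39 / 45.56 = 0.0305.
Head is higher in the shallow piezometer, so vertical flow is downward (recharge condition).

|i_v| ≈ 0.0305; vertical flow is downward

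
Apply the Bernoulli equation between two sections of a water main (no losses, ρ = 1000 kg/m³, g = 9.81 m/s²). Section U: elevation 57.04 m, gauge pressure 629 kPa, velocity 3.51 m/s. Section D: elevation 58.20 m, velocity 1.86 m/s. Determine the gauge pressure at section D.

P₂ ≈ 622 kPa

Pressure head at U: ψ₁ = P₁/(ρg) = 629×1000 / (1000 × 9.81) = 64.12 m.
Velocity heads: v₁²/2g = 3.51²/19.62 = 0.628 m; v₂²/2g = 1.86²/19.62 = 0.176 m.
Total head H = z₁ + ψ₁ + v₁²/2g = 57.04 + 64.12 + 0.628 = 121.79 m.
ψ₂ = H − z₂ − v₂²/2g = 121.79 − 58.20 − 0.176 = 63.41 m.
P₂ = ρgψ₂ = 1000 × 9.81 × 63.41 ≈ 622 kPa.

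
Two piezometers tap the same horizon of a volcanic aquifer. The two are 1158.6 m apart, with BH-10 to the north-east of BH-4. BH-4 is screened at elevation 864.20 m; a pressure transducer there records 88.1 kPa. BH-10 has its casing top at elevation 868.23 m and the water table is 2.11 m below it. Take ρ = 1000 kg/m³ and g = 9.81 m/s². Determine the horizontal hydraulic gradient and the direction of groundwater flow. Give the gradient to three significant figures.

Pressure head at BH-4: ψ = P/(ρg) = 88.1×1000 / (1000 × 9.81) = 8.98 m.
Total head at BH-4: h = z + ψ = 864.20 + 8.98 = 873.18 m.
Total head at BH-10: h = 868.23 − 2.11 = 866.12 m.
Head difference: h(BH-4) − h(BH-10) = 873.18 − 866.12 = 7.06 m.
Hydraulic gradient: i = |Δh| / L = 7.06 / 1158.6 = 0.00609.
Flow is from higher to lower head: from BH-4 toward BH-10, i.e. toward the north-east.

i ≈ 0.00609; groundwater flows toward the north-east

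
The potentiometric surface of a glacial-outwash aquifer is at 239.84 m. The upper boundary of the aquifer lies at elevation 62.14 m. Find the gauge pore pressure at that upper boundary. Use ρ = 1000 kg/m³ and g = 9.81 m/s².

Pressure head at the aquifer top: ψ = h − z = 239.84 − 62.14 = 177.70 m.
P = ρgψ = 1000 × 9.81 × 177.70 = 1743237 Pa ≈ 1740 kPa.

P ≈ 1740 kPa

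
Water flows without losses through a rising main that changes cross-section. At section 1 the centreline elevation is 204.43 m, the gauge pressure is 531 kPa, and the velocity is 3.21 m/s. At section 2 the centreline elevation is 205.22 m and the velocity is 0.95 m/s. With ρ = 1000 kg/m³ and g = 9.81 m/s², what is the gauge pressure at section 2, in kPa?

Pressure head at 1: ψ₁ = P₁/(ρg) = 531×1000 / (1000 × 9.81) = 54.13 m.
Velocity heads: v₁²/2g = 3.21²/19.62 = 0.525 m; v₂²/2g = 0.95²/19.62 = 0.046 m.
Total head H = z₁ + ψ₁ + v₁²/2g = 204.43 + 54.13 + 0.525 = 259.08 m.
ψ₂ = H − z₂ − v₂²/2g = 259.08 − 205.22 − 0.046 = 53.81 m.
P₂ = ρgψ₂ = 1000 × 9.81 × 53.81 ≈ 528 kPa.

P₂ ≈ 528 kPa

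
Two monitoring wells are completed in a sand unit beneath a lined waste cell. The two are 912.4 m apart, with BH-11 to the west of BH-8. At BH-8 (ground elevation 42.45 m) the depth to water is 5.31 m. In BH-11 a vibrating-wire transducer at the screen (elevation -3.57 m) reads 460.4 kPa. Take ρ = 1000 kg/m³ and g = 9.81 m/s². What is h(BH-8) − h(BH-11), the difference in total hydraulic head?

Δh ≈ -6.22 m

Total head at BH-8: h = 42.45 − 5.31 = 37.14 m.
Pressure head at BH-11: ψ = P/(ρg) = 460.4×1000 / (1000 × 9.81) = 46.93 m.
Total head at BH-11: h = z + ψ = -3.57 + 46.93 = 43.36 m.
Head difference: h(BH-8) − h(BH-11) = 37.14 − 43.36 = -6.22 m.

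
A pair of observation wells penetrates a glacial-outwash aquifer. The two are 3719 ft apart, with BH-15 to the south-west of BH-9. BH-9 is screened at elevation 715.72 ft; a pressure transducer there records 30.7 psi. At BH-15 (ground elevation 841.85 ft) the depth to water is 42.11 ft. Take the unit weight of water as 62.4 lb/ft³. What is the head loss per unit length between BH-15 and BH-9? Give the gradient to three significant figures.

Pressure head at BH-9: ψ = 144·P/γ = 144 × 30.7 / 62.4 = 70.85 ft.
Total head at BH-9: h = z + ψ = 715.72 + 70.85 = 786.57 ft.
Total head at BH-15: h = 841.85 − 42.11 = 799.74 ft.
Head difference: h(BH-9) − h(BH-15) = 786.57 − 799.74 = -13.17 ft.
Hydraulic gradient: i = |Δh| / L = 13.17 / 3719 = 0.00354.

i ≈ 0.00354 ft/ft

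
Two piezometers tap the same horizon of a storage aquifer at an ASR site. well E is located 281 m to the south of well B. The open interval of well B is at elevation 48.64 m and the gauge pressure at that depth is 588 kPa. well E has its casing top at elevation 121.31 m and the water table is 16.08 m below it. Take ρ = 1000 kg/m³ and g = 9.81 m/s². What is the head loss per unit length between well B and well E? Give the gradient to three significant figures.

i ≈ 0.0119 m/m

Pressure head at well B: ψ = P/(ρg) = 588×1000 / (1000 × 9.81) = 59.94 m.
Total head at well B: h = z + ψ = 48.64 + 59.94 = 108.58 m.
Total head at well E: h = 121.31 − 16.08 = 105.23 m.
Head difference: h(well B) − h(well E) = 108.58 − 105.23 = 3.35 m.
Hydraulic gradient: i = |Δh| / L = 3.35 / 281 = 0.0119.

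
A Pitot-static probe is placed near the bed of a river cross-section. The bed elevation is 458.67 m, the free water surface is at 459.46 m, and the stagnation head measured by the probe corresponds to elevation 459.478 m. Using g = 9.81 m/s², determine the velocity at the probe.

Near the bed, under hydrostatic conditions, the piezometric head (z + ψ) equals the free-surface elevation, 459.46 m.
Velocity head = total − piezometric = 459.478 − 459.46 = 0.018 m.
v = √(2g·h_v) = √(2 × 9.81 × 0.018) = 0.594 m/s.

v ≈ 0.594 m/s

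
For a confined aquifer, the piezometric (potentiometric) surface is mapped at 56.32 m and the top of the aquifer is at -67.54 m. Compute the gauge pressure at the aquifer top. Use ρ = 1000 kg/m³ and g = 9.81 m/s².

P ≈ 1220 kPa

Pressure head at the aquifer top: ψ = h − z = 56.32 − (-67.54) = 123.86 m.
P = ρgψ = 1000 × 9.81 × 123.86 = 1215067 Pa ≈ 1220 kPa.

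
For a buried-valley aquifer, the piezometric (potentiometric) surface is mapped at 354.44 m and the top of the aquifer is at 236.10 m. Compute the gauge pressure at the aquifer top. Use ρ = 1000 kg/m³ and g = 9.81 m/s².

P ≈ 1160 kPa

Pressure head at the aquifer top: ψ = h − z = 354.44 − 236.10 = 118.34 m.
P = ρgψ = 1000 × 9.81 × 118.34 = 1160915 Pa ≈ 1160 kPa.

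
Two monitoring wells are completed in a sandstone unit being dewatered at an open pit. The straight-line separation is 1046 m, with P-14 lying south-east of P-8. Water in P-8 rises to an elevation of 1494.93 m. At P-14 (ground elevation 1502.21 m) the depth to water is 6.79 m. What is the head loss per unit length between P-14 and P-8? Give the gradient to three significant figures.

i ≈ 0.000468 m/m

Total head at P-8: h = 1494.93 m (water level in the piezometer is the total head).
Total head at P-14: h = 1502.21 − 6.79 = 1495.42 m.
Head difference: h(P-8) − h(P-14) = 1494.93 − 1495.42 = -0.49 m.
Hydraulic gradient: i = |Δh| / L = 0.49 / 1046 = 0.000468.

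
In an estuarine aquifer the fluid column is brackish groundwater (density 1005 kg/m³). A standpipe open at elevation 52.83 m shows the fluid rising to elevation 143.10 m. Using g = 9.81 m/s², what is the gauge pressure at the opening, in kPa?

P ≈ 890 kPa

Pressure head ψ = h − z = 143.10 − 52.83 = 90.27 m.
P = ρgψ = 1005 × 9.81 × 90.27 = 889976 Pa ≈ 890 kPa.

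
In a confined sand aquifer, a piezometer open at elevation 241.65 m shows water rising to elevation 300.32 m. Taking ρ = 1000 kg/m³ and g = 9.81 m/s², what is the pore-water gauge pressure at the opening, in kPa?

P ≈ 576 kPa

Pressure head ψ = h − z = 300.32 − 241.65 = 58.67 m.
P = ρgψ = 1000 × 9.81 × 58.67 = 575553 Pa ≈ 576 kPa.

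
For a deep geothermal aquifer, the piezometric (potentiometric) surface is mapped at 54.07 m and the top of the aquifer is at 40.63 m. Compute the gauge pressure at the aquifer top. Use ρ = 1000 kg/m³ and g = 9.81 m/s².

Pressure head at the aquifer top: ψ = h − z = 54.07 − 40.63 = 13.44 m.
P = ρgψ = 1000 × 9.81 × 13.44 = 131846 Pa ≈ 132 kPa.

P ≈ 132 kPa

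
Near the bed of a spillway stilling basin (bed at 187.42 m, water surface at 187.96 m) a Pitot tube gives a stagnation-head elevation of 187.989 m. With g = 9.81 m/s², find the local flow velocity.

Near the bed, under hydrostatic conditions, the piezometric head (z + ψ) equals the free-surface elevation, 187.96 m.
Velocity head = total − piezometric = 187.989 − 187.96 = 0.029 m.
v = √(2g·h_v) = √(2 × 9.81 × 0.029) = 0.754 m/s.

v ≈ 0.754 m/s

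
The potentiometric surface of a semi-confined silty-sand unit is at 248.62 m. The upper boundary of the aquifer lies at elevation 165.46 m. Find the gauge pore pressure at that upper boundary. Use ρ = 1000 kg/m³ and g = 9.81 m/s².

Pressure head at the aquifer top: ψ = h − z = 248.62 − 165.46 = 83.16 m.
P = ρgψ = 1000 × 9.81 × 83.16 = 815800 Pa ≈ 816 kPa.

P ≈ 816 kPa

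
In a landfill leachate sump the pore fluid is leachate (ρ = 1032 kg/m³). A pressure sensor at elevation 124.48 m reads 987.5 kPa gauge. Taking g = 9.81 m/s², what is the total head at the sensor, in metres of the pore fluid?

h ≈ 222.02 m

ψ = P/(ρg) = 987.5×1000 / (1032 × 9.81) = 97.54 m.
h = z + ψ = 124.48 + 97.54 = 222.02 m.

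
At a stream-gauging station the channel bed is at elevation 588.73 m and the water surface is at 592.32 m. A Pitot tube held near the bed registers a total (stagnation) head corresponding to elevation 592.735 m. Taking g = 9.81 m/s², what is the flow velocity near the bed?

v ≈ 2.85 m/s

Near the bed, under hydrostatic conditions, the piezometric head (z + ψ) equals the free-surface elevation, 592.32 m.
Velocity head = total − piezometric = 592.735 − 592.32 = 0.415 m.
v = √(2g·h_v) = √(2 × 9.81 × 0.415) = 2.85 m/s.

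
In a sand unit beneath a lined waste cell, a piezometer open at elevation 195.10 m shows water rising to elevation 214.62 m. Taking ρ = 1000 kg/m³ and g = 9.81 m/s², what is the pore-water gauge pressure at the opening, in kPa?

Pressure head ψ = h − z = 214.62 − 195.10 = 19.52 m.
P = ρgψ = 1000 × 9.81 × 19.52 = 191491 Pa ≈ 191 kPa.

P ≈ 191 kPa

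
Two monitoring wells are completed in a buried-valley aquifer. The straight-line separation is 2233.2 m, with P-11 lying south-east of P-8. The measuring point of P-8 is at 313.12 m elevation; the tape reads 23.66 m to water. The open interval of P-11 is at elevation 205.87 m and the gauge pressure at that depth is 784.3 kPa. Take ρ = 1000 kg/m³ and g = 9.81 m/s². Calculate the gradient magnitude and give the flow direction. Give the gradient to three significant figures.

i ≈ 0.00163; groundwater flows toward the south-east

Total head at P-8: h = 313.12 − 23.66 = 289.46 m.
Pressure head at P-11: ψ = P/(ρg) = 784.3×1000 / (1000 × 9.81) = 79.95 m.
Total head at P-11: h = z + ψ = 205.87 + 79.95 = 285.82 m.
Head difference: h(P-8) − h(P-11) = 289.46 − 285.82 = 3.64 m.
Hydraulic gradient: i = |Δh| / L = 3.64 / 2233.2 = 0.00163.
Flow is from higher to lower head: from P-8 toward P-11, i.e. toward the south-east.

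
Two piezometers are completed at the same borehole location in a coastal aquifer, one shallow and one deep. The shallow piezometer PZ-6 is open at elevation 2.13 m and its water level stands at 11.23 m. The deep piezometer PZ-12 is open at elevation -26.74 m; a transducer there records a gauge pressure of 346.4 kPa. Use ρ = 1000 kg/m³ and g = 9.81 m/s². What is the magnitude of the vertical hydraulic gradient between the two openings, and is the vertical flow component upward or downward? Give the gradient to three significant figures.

|i_v| ≈ 0.0921; vertical flow is downward

Total head at PZ-6: h = 11.23 m (water level in the standpipe).
Pressure head at PZ-12: ψ = P/(ρg) = 346.4×1000 / (1000 × 9.81) = 35.31 m.
Total head at PZ-12: h = z + ψ = -26.74 + 35.31 = 8.57 m.
Δh = h(PZ-6) − h(PZ-12) = 11.23 − 8.57 = 2.66 m.
Vertical separation Δz = 2.13 − (-26.74) = 28.87 m.
|i_v| = |Δh| / Δz = 2.66 / 28.87 = 0.0921.
Head is higher in the shallow piezometer, so vertical flow is downward (recharge condition).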